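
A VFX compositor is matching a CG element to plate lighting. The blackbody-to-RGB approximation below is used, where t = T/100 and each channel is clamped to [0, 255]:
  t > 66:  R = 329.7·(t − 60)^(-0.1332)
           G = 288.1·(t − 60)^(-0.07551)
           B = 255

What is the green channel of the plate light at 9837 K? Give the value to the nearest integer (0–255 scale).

219

t = 9837/100 = 98.37; the t > 66 branch applies.
G = 288.1·(98.37 − 60)^(-0.07551) = 288.1·38.37^(-0.07551) = 288.1·0.75926 = 218.744.
Rounded: 219.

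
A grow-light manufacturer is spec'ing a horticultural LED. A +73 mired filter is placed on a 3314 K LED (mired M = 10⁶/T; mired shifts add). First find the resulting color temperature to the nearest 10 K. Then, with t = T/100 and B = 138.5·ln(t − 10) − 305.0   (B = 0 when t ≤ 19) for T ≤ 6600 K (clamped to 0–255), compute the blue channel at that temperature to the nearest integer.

85

M_in = 10⁶/3314 = 301.75; M_out = 301.75 + (+73) = 374.75.
T_out = 10⁶/374.75 = 2668.4 K → 2670 K; t = 26.7.
B = 138.5·ln(26.7 − 10) − 305.0 = 138.5·ln 16.7 − 305.0 = 138.5·2.8154 − 305.0 = 84.934.
Rounded: 85.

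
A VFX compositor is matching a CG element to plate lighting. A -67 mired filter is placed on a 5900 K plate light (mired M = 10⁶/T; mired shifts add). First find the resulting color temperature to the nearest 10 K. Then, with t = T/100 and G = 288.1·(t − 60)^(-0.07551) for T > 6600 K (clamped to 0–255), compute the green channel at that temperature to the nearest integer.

219

M_in = 10⁶/5900 = 169.49; M_out = 169.49 + (-67) = 102.49.
T_out = 10⁶/102.49 = 9756.9 K → 9760 K; t = 97.6.
G = 288.1·(97.6 − 60)^(-0.07551) = 288.1·37.6^(-0.07551) = 288.1·0.76043 = 219.079.
Rounded: 219.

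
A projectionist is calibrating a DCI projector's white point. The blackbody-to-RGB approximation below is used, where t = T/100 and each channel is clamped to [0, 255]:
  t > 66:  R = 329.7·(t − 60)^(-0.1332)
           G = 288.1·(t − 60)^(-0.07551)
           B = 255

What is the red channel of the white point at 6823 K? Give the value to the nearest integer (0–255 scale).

t = 6823/100 = 68.23; the t > 66 branch applies.
R = 329.7·(68.23 − 60)^(-0.1332) = 329.7·8.23^(-0.1332) = 329.7·0.75521 = 248.993.
Rounded: 249.

249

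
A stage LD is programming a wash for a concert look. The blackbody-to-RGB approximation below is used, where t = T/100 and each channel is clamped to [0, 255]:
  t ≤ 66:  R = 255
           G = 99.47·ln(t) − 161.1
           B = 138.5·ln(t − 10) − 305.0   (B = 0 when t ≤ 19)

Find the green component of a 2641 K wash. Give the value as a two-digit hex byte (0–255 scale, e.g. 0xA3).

t = 2641/100 = 26.41; the t ≤ 66 branch applies.
G = 99.47·ln 26.41 − 161.1 = 99.47·3.2737 − 161.1 = 164.539.
Rounded: 165; in hex, 0xA5.

0xA5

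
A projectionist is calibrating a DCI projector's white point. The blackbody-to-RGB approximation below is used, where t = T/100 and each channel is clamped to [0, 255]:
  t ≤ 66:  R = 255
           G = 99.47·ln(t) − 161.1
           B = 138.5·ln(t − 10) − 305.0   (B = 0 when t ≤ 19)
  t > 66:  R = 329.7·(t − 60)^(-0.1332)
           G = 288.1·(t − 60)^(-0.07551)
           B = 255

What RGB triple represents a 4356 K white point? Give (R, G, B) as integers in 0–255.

(255, 214, 182)

t = 4356/100 = 43.56; the t ≤ 66 branch applies.
R = 255 by definition for t ≤ 66.
G = 99.47·ln 43.56 − 161.1 = 99.47·3.7741 − 161.1 = 214.314.
B = 138.5·ln(43.56 − 10) − 305.0 = 138.5·ln 33.56 − 305.0 = 138.5·3.5133 − 305.0 = 181.597.
Rounded: (255, 214, 182).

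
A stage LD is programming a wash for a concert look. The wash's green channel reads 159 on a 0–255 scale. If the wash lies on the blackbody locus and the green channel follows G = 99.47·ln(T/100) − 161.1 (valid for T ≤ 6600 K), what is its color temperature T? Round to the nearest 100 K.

2500 K

ln t = (159 + 161.1) / 99.47 = 3.2181.
t = e^3.2181 = 24.980.
T = 100·t = 2498 K → 2500 K to the nearest 100 K.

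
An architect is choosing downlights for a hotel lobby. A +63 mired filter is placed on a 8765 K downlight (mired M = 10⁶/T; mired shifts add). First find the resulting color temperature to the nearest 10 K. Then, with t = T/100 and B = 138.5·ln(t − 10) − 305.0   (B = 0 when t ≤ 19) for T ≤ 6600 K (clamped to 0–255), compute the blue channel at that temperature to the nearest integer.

227

M_in = 10⁶/8765 = 114.09; M_out = 114.09 + (+63) = 177.09.
T_out = 10⁶/177.09 = 5646.8 K → 5650 K; t = 56.5.
B = 138.5·ln(56.5 − 10) − 305.0 = 138.5·ln 46.5 − 305.0 = 138.5·3.8395 − 305.0 = 226.764.
Rounded: 227.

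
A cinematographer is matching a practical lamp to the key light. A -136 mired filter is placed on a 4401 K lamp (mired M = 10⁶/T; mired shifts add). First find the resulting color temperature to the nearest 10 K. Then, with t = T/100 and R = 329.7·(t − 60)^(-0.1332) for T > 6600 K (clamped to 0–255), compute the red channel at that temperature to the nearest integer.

M_in = 10⁶/4401 = 227.22; M_out = 227.22 + (-136) = 91.22.
T_out = 10⁶/91.22 = 10962.4 K → 10960 K; t = 109.6.
R = 329.7·(109.6 − 60)^(-0.1332) = 329.7·49.6^(-0.1332) = 329.7·0.59451 = 196.011.
Rounded: 196.

196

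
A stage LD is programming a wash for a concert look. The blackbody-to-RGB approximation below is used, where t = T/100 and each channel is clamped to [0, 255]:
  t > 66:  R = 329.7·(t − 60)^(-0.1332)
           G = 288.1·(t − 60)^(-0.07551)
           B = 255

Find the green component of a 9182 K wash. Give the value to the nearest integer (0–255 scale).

t = 9182/100 = 91.82; the t > 66 branch applies.
G = 288.1·(91.82 − 60)^(-0.07551) = 288.1·31.82^(-0.07551) = 288.1·0.77007 = 221.858.
Rounded: 222.

222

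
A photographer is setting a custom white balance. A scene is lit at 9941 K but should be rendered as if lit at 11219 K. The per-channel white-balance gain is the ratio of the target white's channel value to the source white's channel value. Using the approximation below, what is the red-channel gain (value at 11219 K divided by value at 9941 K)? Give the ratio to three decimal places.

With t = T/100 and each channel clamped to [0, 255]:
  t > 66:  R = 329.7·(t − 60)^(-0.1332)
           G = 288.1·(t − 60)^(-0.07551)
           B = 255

At 9941 K (t = 99.41):
  R = 329.7·(99.41 − 60)^(-0.1332) = 329.7·39.41^(-0.1332) = 329.7·0.61301 = 202.108.
At 11219 K (t = 112.19):
  R = 329.7·(112.19 − 60)^(-0.1332) = 329.7·52.19^(-0.1332) = 329.7·0.59050 = 194.687.
Gain = 194.687 / 202.108 = 0.9633 → 0.963.

0.963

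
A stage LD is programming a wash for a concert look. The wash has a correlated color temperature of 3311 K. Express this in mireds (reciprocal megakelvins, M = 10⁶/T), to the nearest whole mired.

302 mireds

M = 10⁶ / 3311 = 302.024 → 302 mireds.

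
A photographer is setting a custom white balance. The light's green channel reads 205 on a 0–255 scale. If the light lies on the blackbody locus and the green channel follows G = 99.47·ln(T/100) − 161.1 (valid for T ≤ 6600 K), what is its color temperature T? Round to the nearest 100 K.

4000 K

ln t = (205 + 161.1) / 99.47 = 3.6805.
t = e^3.6805 = 39.666.
T = 100·t = 3967 K → 4000 K to the nearest 100 K.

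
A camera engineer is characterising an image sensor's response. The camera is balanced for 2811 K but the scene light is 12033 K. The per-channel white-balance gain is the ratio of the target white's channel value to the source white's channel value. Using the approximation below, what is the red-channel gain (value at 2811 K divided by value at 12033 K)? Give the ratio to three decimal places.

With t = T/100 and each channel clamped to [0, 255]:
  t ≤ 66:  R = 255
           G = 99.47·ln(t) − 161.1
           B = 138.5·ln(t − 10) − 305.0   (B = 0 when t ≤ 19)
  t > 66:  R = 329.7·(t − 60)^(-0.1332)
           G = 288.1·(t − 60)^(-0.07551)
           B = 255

At 12033 K (t = 120.33):
  R = 329.7·(120.33 − 60)^(-0.1332) = 329.7·60.33^(-0.1332) = 329.7·0.57921 = 190.964.
At 2811 K (t = 28.11):
  R = 255 by definition for t ≤ 66.
Gain = 255.000 / 190.964 = 1.3353 → 1.335.

1.335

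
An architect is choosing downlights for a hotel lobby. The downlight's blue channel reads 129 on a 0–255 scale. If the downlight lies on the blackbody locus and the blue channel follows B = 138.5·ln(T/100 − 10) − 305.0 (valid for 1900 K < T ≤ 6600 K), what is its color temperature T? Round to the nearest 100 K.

ln(t − 10) = (129 + 305.0) / 138.5 = 3.1336.
t − 10 = e^3.1336 = 22.956, so t = 32.956.
T = 100·t = 3296 K → 3300 K to the nearest 100 K.

3300 K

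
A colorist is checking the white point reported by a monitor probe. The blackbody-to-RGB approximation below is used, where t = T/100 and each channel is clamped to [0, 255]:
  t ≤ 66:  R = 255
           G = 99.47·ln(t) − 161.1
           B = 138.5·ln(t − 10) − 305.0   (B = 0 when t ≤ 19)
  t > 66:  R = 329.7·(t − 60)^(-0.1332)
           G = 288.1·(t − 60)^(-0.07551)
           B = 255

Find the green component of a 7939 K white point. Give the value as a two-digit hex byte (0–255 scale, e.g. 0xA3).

0xE6

t = 7939/100 = 79.39; the t > 66 branch applies.
G = 288.1·(79.39 − 60)^(-0.07551) = 288.1·19.39^(-0.07551) = 288.1·0.79942 = 230.313.
Rounded: 230; in hex, 0xE6.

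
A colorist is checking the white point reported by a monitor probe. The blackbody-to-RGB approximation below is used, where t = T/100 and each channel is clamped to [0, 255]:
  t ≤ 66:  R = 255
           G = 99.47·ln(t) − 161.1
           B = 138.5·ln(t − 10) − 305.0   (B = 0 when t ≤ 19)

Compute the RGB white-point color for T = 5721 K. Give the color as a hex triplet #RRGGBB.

#FFF1E5

t = 5721/100 = 57.21; the t ≤ 66 branch applies.
R = 255 by definition for t ≤ 66.
G = 99.47·ln 57.21 − 161.1 = 99.47·4.0467 − 161.1 = 241.428.
B = 138.5·ln(57.21 − 10) − 305.0 = 138.5·ln 47.21 − 305.0 = 138.5·3.8546 − 305.0 = 228.863.
Rounded: (255, 241, 229).
In hex: #FFF1E5.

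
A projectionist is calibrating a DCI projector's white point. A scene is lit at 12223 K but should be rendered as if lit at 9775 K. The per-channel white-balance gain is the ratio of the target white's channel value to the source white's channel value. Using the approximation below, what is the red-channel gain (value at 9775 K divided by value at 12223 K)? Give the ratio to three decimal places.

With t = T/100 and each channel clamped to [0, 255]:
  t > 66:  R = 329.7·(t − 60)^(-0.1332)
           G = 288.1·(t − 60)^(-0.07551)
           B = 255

1.069

At 12223 K (t = 122.23):
  R = 329.7·(122.23 − 60)^(-0.1332) = 329.7·62.23^(-0.1332) = 329.7·0.57682 = 190.177.
At 9775 K (t = 97.75):
  R = 329.7·(97.75 − 60)^(-0.1332) = 329.7·37.75^(-0.1332) = 329.7·0.61653 = 203.270.
Gain = 203.270 / 190.177 = 1.0688 → 1.069.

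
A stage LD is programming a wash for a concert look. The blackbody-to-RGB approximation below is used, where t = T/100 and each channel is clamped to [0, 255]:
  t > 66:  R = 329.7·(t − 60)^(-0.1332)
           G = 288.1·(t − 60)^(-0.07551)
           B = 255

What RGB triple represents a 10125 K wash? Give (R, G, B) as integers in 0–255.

(201, 218, 255)

t = 10125/100 = 101.25; the t > 66 branch applies.
R = 329.7·(101.25 − 60)^(-0.1332) = 329.7·41.25^(-0.1332) = 329.7·0.60929 = 200.884.
G = 288.1·(101.25 − 60)^(-0.07551) = 288.1·41.25^(-0.07551) = 288.1·0.75513 = 217.552.
B = 255 by definition for t > 66.
Rounded: (201, 218, 255).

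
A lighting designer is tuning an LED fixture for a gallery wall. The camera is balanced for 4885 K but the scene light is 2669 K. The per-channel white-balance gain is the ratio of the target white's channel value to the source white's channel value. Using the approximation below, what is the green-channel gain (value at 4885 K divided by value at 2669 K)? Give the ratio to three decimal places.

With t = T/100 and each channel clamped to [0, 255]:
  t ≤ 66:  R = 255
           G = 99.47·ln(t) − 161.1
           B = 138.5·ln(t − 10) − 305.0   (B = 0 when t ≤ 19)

1.363

At 2669 K (t = 26.69):
  G = 99.47·ln 26.69 − 161.1 = 99.47·3.2843 − 161.1 = 165.588.
At 4885 K (t = 48.85):
  G = 99.47·ln 48.85 − 161.1 = 99.47·3.8888 − 161.1 = 225.714.
Gain = 225.714 / 165.588 = 1.3631 → 1.363.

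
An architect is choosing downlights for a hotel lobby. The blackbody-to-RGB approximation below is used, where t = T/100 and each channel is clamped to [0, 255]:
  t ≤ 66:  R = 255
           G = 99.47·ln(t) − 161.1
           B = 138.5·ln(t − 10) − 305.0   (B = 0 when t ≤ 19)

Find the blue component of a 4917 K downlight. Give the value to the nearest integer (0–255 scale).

t = 4917/100 = 49.17; the t ≤ 66 branch applies.
B = 138.5·ln(49.17 − 10) − 305.0 = 138.5·ln 39.17 − 305.0 = 138.5·3.6679 − 305.0 = 203.006.
Rounded: 203.

203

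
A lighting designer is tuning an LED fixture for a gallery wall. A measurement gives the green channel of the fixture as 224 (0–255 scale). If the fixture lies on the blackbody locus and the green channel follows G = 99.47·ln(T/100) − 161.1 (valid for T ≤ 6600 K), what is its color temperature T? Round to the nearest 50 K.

4800 K

ln t = (224 + 161.1) / 99.47 = 3.8715.
t = e^3.8715 = 48.015.
T = 100·t = 4802 K → 4800 K to the nearest 50 K.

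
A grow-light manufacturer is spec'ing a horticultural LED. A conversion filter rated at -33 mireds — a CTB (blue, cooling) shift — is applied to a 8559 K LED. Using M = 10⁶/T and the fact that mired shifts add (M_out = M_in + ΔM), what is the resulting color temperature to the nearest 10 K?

11930 K

M_in = 10⁶/8559 = 116.84 mireds.
M_out = 116.84 + (-33) = 83.84 mireds.
T_out = 10⁶/83.84 = 11928.0 K → 11930 K.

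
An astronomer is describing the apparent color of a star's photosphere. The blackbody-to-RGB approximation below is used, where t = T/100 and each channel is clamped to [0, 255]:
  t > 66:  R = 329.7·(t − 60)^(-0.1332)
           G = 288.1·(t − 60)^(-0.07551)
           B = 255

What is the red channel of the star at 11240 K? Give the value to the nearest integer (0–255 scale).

195

t = 11240/100 = 112.4; the t > 66 branch applies.
R = 329.7·(112.4 − 60)^(-0.1332) = 329.7·52.4^(-0.1332) = 329.7·0.59018 = 194.583.
Rounded: 195.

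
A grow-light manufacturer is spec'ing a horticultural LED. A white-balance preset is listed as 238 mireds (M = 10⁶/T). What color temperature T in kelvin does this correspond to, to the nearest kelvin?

4202 K

T = 10⁶ / 238 = 4201.68 K → 4202 K.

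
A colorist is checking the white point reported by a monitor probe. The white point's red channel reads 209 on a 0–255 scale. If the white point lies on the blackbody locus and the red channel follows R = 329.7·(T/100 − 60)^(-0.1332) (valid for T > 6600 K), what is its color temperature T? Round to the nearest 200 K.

(t − 60)^(-0.1332) = 209/329.7 = 0.63391.
t − 60 = 0.63391^(1/-0.1332) = 0.63391^(-7.508) = 30.639, so t = 90.639.
T = 100·t = 9064 K → 9000 K to the nearest 200 K.

9000 K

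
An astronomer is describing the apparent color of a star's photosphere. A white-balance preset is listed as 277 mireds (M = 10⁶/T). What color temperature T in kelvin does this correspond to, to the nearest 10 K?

T = 10⁶ / 277 = 3610.11 K → 3610 K.

3610 K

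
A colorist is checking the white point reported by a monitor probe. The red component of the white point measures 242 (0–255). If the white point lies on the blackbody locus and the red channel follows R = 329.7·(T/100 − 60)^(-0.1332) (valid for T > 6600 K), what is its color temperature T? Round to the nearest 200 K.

7000 K

(t − 60)^(-0.1332) = 242/329.7 = 0.73400.
t − 60 = 0.73400^(1/-0.1332) = 0.73400^(-7.508) = 10.193, so t = 70.193.
T = 100·t = 7019 K → 7000 K to the nearest 200 K.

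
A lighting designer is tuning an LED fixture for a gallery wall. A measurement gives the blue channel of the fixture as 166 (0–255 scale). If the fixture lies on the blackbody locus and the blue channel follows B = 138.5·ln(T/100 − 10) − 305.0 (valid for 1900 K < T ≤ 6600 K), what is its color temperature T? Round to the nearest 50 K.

ln(t − 10) = (166 + 305.0) / 138.5 = 3.4007.
t − 10 = e^3.4007 = 29.986, so t = 39.986.
T = 100·t = 3999 K → 4000 K to the nearest 50 K.

4000 K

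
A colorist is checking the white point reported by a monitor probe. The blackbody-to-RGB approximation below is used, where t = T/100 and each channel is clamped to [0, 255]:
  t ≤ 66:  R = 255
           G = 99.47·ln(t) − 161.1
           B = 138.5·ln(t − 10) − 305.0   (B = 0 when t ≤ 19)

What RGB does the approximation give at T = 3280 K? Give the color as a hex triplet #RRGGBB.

#FFBA80

t = 3280/100 = 32.8; the t ≤ 66 branch applies.
R = 255 by definition for t ≤ 66.
G = 99.47·ln 32.8 − 161.1 = 99.47·3.4904 − 161.1 = 186.093.
B = 138.5·ln(32.8 − 10) − 305.0 = 138.5·ln 22.8 − 305.0 = 138.5·3.1268 − 305.0 = 128.056.
Rounded: (255, 186, 128).
In hex: #FFBA80.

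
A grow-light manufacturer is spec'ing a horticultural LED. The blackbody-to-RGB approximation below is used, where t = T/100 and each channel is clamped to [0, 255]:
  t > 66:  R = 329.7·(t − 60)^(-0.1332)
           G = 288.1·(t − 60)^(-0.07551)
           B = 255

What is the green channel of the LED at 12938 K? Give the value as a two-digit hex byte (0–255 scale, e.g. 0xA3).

t = 12938/100 = 129.38; the t > 66 branch applies.
G = 288.1·(129.38 − 60)^(-0.07551) = 288.1·69.38^(-0.07551) = 288.1·0.72605 = 209.176.
Rounded: 209; in hex, 0xD1.

0xD1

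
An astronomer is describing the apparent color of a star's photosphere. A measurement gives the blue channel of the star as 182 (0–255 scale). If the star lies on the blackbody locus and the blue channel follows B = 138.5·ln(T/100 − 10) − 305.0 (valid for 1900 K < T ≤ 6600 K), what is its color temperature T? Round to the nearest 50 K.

4350 K

ln(t − 10) = (182 + 305.0) / 138.5 = 3.5162.
t − 10 = e^3.5162 = 33.658, so t = 43.658.
T = 100·t = 4366 K → 4350 K to the nearest 50 K.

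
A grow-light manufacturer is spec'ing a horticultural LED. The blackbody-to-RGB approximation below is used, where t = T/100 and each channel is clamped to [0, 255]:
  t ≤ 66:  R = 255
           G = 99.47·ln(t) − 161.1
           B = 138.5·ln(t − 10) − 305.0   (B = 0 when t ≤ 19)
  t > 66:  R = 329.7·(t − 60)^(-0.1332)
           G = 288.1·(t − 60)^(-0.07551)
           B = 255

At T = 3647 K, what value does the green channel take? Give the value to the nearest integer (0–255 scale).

197

t = 3647/100 = 36.47; the t ≤ 66 branch applies.
G = 99.47·ln 36.47 − 161.1 = 99.47·3.5965 − 161.1 = 196.643.
Rounded: 197.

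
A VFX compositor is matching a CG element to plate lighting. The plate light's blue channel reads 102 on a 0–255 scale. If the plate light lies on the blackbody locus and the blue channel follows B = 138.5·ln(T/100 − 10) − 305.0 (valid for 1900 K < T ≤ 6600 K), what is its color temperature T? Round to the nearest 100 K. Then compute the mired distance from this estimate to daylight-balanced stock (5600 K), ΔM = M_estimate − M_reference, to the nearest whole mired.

ln(t − 10) = (102 + 305.0) / 138.5 = 2.9386.
t − 10 = e^2.9386 = 18.890, so t = 28.890.
T = 100·t = 2889 K → 2900 K to the nearest 100 K.
M_estimate = 10⁶/2900 = 344.83; M_reference = 10⁶/5600 = 178.57.
ΔM = 344.83 − 178.57 = 166.26 → +166 mireds.

+166 mireds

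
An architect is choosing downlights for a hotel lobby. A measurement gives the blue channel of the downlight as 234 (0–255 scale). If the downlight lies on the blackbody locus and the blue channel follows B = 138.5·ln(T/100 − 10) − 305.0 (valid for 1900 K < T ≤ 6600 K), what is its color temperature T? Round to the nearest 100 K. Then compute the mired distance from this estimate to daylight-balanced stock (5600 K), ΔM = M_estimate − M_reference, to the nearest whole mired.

-9 mireds

ln(t − 10) = (234 + 305.0) / 138.5 = 3.8917.
t − 10 = e^3.8917 = 48.994, so t = 58.994.
T = 100·t = 5899 K → 5900 K to the nearest 100 K.
M_estimate = 10⁶/5900 = 169.49; M_reference = 10⁶/5600 = 178.57.
ΔM = 169.49 − 178.57 = -9.08 → -9 mireds.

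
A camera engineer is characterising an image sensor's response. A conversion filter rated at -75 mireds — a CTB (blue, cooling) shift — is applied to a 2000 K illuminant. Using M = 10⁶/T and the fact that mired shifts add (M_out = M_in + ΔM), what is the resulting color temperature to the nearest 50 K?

2350 K

M_in = 10⁶/2000 = 500.00 mireds.
M_out = 500.00 + (-75) = 425.00 mireds.
T_out = 10⁶/425.00 = 2352.9 K → 2350 K.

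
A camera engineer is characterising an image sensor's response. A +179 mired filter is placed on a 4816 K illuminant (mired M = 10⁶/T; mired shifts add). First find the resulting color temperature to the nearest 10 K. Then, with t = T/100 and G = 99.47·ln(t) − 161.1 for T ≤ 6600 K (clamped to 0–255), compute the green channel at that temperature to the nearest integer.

163

M_in = 10⁶/4816 = 207.64; M_out = 207.64 + (+179) = 386.64.
T_out = 10⁶/386.64 = 2586.4 K → 2590 K; t = 25.9.
G = 99.47·ln 25.9 − 161.1 = 99.47·3.2542 − 161.1 = 162.600.
Rounded: 163.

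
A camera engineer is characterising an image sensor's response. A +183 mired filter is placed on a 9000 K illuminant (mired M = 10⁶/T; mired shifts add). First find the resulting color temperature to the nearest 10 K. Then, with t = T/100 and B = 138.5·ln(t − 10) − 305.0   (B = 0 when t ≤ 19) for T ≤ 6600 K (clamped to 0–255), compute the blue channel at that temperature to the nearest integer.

135

M_in = 10⁶/9000 = 111.11; M_out = 111.11 + (+183) = 294.11.
T_out = 10⁶/294.11 = 3400.1 K → 3400 K; t = 34.
B = 138.5·ln(34 − 10) − 305.0 = 138.5·ln 24 − 305.0 = 138.5·3.1781 − 305.0 = 135.160.
Rounded: 135.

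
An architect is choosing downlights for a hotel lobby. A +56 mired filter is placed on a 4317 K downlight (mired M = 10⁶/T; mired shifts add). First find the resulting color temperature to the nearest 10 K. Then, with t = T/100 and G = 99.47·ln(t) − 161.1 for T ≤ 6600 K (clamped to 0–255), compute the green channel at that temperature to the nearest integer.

M_in = 10⁶/4317 = 231.64; M_out = 231.64 + (+56) = 287.64.
T_out = 10⁶/287.64 = 3476.5 K → 3480 K; t = 34.8.
G = 99.47·ln 34.8 − 161.1 = 99.47·3.5496 − 161.1 = 191.980.
Rounded: 192.

192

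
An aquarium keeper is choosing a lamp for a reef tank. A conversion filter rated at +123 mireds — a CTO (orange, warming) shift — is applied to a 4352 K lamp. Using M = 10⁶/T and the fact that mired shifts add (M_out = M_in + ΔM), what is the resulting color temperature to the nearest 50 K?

M_in = 10⁶/4352 = 229.78 mireds.
M_out = 229.78 + (+123) = 352.78 mireds.
T_out = 10⁶/352.78 = 2834.6 K → 2850 K.

2850 K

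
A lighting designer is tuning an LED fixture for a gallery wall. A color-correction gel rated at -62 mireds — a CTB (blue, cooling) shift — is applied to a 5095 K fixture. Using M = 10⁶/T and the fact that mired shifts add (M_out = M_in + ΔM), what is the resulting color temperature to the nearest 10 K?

7450 K

M_in = 10⁶/5095 = 196.27 mireds.
M_out = 196.27 + (-62) = 134.27 mireds.
T_out = 10⁶/134.27 = 7447.6 K → 7450 K.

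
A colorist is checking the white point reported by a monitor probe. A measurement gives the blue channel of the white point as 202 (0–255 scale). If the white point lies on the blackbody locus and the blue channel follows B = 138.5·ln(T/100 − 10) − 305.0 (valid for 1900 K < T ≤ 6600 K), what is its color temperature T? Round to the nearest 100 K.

4900 K

ln(t − 10) = (202 + 305.0) / 138.5 = 3.6606.
t − 10 = e^3.6606 = 38.887, so t = 48.887.
T = 100·t = 4889 K → 4900 K to the nearest 100 K.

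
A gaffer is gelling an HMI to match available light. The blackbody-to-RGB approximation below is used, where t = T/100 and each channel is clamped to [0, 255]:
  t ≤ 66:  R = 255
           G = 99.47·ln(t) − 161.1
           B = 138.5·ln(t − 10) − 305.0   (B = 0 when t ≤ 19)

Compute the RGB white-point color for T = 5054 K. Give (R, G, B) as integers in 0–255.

(255, 229, 208)

t = 5054/100 = 50.54; the t ≤ 66 branch applies.
R = 255 by definition for t ≤ 66.
G = 99.47·ln 50.54 − 161.1 = 99.47·3.9228 − 161.1 = 229.097.
B = 138.5·ln(50.54 − 10) − 305.0 = 138.5·ln 40.54 − 305.0 = 138.5·3.7023 − 305.0 = 207.767.
Rounded: (255, 229, 208).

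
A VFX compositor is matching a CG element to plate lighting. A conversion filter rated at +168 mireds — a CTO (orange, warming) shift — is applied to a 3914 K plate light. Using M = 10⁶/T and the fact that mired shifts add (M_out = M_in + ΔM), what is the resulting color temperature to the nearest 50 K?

M_in = 10⁶/3914 = 255.49 mireds.
M_out = 255.49 + (+168) = 423.49 mireds.
T_out = 10⁶/423.49 = 2361.3 K → 2350 K.

2350 K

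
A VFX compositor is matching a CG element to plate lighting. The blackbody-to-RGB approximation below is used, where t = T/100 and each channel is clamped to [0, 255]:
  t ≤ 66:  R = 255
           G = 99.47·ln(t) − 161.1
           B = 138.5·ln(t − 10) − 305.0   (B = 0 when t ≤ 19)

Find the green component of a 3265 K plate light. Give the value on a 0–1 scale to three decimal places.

0.728

t = 3265/100 = 32.65; the t ≤ 66 branch applies.
G = 99.47·ln 32.65 − 161.1 = 99.47·3.4858 − 161.1 = 185.637.
On a 0–1 scale: 185.637/255 = 0.7280 → 0.728.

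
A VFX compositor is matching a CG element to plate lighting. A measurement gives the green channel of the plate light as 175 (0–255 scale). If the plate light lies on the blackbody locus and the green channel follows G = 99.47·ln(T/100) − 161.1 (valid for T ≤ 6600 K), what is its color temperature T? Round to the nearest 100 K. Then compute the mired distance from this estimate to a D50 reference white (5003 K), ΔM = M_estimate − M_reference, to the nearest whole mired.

ln t = (175 + 161.1) / 99.47 = 3.3789.
t = e^3.3789 = 29.339.
T = 100·t = 2934 K → 2900 K to the nearest 100 K.
M_estimate = 10⁶/2900 = 344.83; M_reference = 10⁶/5003 = 199.88.
ΔM = 344.83 − 199.88 = 144.95 → +145 mireds.

+145 mireds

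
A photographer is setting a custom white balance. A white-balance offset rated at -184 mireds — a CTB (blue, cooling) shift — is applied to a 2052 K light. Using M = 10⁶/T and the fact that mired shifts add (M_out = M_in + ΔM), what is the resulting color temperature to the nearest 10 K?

3300 K

M_in = 10⁶/2052 = 487.33 mireds.
M_out = 487.33 + (-184) = 303.33 mireds.
T_out = 10⁶/303.33 = 3296.7 K → 3300 K.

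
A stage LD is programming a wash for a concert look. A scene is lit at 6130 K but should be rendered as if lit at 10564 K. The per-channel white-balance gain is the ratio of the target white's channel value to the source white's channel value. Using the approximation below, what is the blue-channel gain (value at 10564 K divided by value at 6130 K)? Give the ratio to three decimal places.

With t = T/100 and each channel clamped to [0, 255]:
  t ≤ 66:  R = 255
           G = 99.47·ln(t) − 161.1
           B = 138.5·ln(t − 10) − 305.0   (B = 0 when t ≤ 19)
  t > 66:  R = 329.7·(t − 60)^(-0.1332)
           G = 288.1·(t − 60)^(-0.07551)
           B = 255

1.061

At 6130 K (t = 61.3):
  B = 138.5·ln(61.3 − 10) − 305.0 = 138.5·ln 51.3 − 305.0 = 138.5·3.9377 − 305.0 = 240.370.
At 10564 K (t = 105.64):
  B = 255 by definition for t > 66.
Gain = 255.000 / 240.370 = 1.0609 → 1.061.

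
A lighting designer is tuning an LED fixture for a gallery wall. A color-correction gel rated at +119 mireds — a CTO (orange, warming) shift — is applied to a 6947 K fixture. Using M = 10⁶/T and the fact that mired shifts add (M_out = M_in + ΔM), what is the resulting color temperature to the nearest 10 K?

3800 K

M_in = 10⁶/6947 = 143.95 mireds.
M_out = 143.95 + (+119) = 262.95 mireds.
T_out = 10⁶/262.95 = 3803.0 K → 3800 K.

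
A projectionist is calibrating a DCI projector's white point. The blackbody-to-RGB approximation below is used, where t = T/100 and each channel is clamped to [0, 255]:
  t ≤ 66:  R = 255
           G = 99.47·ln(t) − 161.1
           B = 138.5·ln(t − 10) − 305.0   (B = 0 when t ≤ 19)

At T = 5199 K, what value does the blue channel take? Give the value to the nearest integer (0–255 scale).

t = 5199/100 = 51.99; the t ≤ 66 branch applies.
B = 138.5·ln(51.99 − 10) − 305.0 = 138.5·ln 41.99 − 305.0 = 138.5·3.7374 − 305.0 = 212.634.
Rounded: 213.

213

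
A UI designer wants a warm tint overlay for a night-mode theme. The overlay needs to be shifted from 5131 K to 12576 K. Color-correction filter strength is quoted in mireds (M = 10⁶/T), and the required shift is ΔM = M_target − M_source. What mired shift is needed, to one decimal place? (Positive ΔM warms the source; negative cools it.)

-115.4 mireds

M_source = 10⁶/5131 = 194.894; M_target = 10⁶/12576 = 79.517.
ΔM = 79.517 − 194.894 = -115.377 → -115.4 mireds, a cooling shift.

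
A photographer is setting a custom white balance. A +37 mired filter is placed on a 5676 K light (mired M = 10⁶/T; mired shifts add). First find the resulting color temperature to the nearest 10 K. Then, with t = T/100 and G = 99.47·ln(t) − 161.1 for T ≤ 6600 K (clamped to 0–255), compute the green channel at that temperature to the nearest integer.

M_in = 10⁶/5676 = 176.18; M_out = 176.18 + (+37) = 213.18.
T_out = 10⁶/213.18 = 4690.9 K → 4690 K; t = 46.9.
G = 99.47·ln 46.9 − 161.1 = 99.47·3.8480 − 161.1 = 221.662.
Rounded: 222.

222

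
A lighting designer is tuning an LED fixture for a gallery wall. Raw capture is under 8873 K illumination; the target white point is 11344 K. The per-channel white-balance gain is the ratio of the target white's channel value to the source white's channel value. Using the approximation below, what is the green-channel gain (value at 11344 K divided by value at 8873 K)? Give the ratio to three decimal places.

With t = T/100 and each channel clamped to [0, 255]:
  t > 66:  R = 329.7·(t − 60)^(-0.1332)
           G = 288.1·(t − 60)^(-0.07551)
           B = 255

At 8873 K (t = 88.73):
  G = 288.1·(88.73 − 60)^(-0.07551) = 288.1·28.73^(-0.07551) = 288.1·0.77603 = 223.576.
At 11344 K (t = 113.44):
  G = 288.1·(113.44 − 60)^(-0.07551) = 288.1·53.44^(-0.07551) = 288.1·0.74051 = 213.340.
Gain = 213.340 / 223.576 = 0.9542 → 0.954.

0.954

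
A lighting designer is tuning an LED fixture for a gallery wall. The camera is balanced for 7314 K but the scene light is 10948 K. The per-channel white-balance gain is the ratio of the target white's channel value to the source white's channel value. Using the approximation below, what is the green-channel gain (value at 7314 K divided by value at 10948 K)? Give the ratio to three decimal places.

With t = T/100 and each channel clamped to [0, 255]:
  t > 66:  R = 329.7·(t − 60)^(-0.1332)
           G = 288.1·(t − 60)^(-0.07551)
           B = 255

At 10948 K (t = 109.48):
  G = 288.1·(109.48 − 60)^(-0.07551) = 288.1·49.48^(-0.07551) = 288.1·0.74482 = 214.584.
At 7314 K (t = 73.14):
  G = 288.1·(73.14 − 60)^(-0.07551) = 288.1·13.14^(-0.07551) = 288.1·0.82326 = 237.180.
Gain = 237.180 / 214.584 = 1.1053 → 1.105.

1.105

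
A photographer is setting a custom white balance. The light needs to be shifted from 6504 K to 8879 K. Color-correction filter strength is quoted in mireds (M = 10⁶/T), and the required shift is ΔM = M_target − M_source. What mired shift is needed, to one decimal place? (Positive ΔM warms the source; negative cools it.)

M_source = 10⁶/6504 = 153.752; M_target = 10⁶/8879 = 112.625.
ΔM = 112.625 − 153.752 = -41.126 → -41.1 mireds, a cooling shift.

-41.1 mireds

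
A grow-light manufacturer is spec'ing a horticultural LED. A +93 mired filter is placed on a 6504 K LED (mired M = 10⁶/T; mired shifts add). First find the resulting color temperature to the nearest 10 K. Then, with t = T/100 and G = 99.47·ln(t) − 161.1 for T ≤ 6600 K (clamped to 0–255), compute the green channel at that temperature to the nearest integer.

207

M_in = 10⁶/6504 = 153.75; M_out = 153.75 + (+93) = 246.75.
T_out = 10⁶/246.75 = 4052.7 K → 4050 K; t = 40.5.
G = 99.47·ln 40.5 − 161.1 = 99.47·3.7013 − 161.1 = 207.069.
Rounded: 207.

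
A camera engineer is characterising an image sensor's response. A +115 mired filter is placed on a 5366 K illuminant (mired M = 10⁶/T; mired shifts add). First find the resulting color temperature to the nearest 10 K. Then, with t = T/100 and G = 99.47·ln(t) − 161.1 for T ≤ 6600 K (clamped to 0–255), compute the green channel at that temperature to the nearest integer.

M_in = 10⁶/5366 = 186.36; M_out = 186.36 + (+115) = 301.36.
T_out = 10⁶/301.36 = 3318.3 K → 3320 K; t = 33.2.
G = 99.47·ln 33.2 − 161.1 = 99.47·3.5025 − 161.1 = 187.299.
Rounded: 187.

187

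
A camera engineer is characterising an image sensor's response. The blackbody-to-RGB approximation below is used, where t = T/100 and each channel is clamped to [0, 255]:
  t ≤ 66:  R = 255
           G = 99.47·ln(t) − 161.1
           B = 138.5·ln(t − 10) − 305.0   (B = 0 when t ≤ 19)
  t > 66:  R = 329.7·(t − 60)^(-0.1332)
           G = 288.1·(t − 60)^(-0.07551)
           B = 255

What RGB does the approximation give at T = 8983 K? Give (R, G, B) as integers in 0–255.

(210, 223, 255)

t = 8983/100 = 89.83; the t > 66 branch applies.
R = 329.7·(89.83 − 60)^(-0.1332) = 329.7·29.83^(-0.1332) = 329.7·0.63617 = 209.747.
G = 288.1·(89.83 − 60)^(-0.07551) = 288.1·29.83^(-0.07551) = 288.1·0.77384 = 222.942.
B = 255 by definition for t > 66.
Rounded: (210, 223, 255).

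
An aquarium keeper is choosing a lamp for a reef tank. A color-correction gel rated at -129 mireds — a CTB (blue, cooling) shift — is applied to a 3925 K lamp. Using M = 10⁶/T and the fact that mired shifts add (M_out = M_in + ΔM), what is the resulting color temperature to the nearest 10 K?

7950 K

M_in = 10⁶/3925 = 254.78 mireds.
M_out = 254.78 + (-129) = 125.78 mireds.
T_out = 10⁶/125.78 = 7950.6 K → 7950 K.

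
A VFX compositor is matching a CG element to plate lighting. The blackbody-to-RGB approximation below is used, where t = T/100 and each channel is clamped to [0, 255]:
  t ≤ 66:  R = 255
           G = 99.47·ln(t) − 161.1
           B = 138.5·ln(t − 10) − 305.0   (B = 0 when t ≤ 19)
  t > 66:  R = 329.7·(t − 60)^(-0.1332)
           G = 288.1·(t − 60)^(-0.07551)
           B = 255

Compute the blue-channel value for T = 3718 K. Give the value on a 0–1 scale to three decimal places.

0.598

t = 3718/100 = 37.18; the t ≤ 66 branch applies.
B = 138.5·ln(37.18 − 10) − 305.0 = 138.5·ln 27.18 − 305.0 = 138.5·3.3025 − 305.0 = 152.394.
On a 0–1 scale: 152.394/255 = 0.5976 → 0.598.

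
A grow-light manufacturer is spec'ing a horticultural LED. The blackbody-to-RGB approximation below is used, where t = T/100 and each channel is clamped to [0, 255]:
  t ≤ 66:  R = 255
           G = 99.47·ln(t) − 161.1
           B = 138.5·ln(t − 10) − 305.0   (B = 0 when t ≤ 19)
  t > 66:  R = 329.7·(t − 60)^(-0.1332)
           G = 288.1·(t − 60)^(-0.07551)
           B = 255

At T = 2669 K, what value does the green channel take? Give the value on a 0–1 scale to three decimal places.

t = 2669/100 = 26.69; the t ≤ 66 branch applies.
G = 99.47·ln 26.69 − 161.1 = 99.47·3.2843 − 161.1 = 165.588.
On a 0–1 scale: 165.588/255 = 0.6494 → 0.649.

0.649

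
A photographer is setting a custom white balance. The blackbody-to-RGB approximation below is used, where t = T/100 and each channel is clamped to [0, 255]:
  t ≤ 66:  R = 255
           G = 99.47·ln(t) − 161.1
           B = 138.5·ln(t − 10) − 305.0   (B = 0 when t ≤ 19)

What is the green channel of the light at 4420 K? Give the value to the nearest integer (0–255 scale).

216

t = 4420/100 = 44.2; the t ≤ 66 branch applies.
G = 99.47·ln 44.2 − 161.1 = 99.47·3.7887 − 161.1 = 215.764.
Rounded: 216.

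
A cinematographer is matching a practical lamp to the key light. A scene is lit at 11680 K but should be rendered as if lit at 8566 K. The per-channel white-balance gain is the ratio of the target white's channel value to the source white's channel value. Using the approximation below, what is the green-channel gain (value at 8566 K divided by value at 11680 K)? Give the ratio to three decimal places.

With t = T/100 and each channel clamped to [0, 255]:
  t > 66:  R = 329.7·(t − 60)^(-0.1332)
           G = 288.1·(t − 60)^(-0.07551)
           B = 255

1.062

At 11680 K (t = 116.8):
  G = 288.1·(116.8 − 60)^(-0.07551) = 288.1·56.8^(-0.07551) = 288.1·0.73710 = 212.360.
At 8566 K (t = 85.66):
  G = 288.1·(85.66 − 60)^(-0.07551) = 288.1·25.66^(-0.07551) = 288.1·0.78269 = 225.492.
Gain = 225.492 / 212.360 = 1.0618 → 1.062.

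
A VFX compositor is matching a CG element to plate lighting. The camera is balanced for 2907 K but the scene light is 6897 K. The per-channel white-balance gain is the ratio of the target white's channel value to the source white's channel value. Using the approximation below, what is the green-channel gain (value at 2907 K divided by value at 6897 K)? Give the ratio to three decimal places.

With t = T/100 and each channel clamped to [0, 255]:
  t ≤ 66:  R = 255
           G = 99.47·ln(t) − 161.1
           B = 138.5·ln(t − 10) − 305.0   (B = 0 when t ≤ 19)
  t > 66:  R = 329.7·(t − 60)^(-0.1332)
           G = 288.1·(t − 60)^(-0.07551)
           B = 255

At 6897 K (t = 68.97):
  G = 288.1·(68.97 − 60)^(-0.07551) = 288.1·8.97^(-0.07551) = 288.1·0.84733 = 244.117.
At 2907 K (t = 29.07):
  G = 99.47·ln 29.07 − 161.1 = 99.47·3.3697 − 161.1 = 174.085.
Gain = 174.085 / 244.117 = 0.7131 → 0.713.

0.713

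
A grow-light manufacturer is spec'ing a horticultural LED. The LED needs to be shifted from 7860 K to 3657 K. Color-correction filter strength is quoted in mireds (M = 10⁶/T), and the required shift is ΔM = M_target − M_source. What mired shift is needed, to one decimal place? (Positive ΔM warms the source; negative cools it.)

M_source = 10⁶/7860 = 127.226; M_target = 10⁶/3657 = 273.448.
ΔM = 273.448 − 127.226 = 146.222 → +146.2 mireds, a warming shift.

+146.2 mireds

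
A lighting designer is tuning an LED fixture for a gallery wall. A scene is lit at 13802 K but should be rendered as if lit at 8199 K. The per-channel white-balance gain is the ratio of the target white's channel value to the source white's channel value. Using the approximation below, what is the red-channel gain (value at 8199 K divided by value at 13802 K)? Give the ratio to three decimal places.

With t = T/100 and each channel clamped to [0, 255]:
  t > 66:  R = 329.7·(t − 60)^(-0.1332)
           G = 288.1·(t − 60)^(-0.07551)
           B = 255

At 13802 K (t = 138.02):
  R = 329.7·(138.02 − 60)^(-0.1332) = 329.7·78.02^(-0.1332) = 329.7·0.55970 = 184.534.
At 8199 K (t = 81.99):
  R = 329.7·(81.99 − 60)^(-0.1332) = 329.7·21.99^(-0.1332) = 329.7·0.66255 = 218.441.
Gain = 218.441 / 184.534 = 1.1837 → 1.184.

1.184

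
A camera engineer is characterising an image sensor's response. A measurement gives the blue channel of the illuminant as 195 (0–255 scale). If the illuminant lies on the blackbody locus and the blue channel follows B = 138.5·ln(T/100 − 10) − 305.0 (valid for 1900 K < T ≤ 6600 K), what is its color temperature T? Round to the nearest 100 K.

4700 K

ln(t − 10) = (195 + 305.0) / 138.5 = 3.6101.
t − 10 = e^3.6101 = 36.970, so t = 46.970.
T = 100·t = 4697 K → 4700 K to the nearest 100 K.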